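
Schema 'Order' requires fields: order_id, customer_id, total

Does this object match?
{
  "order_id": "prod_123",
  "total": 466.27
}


Checking required fields...
Missing: customer_id
Invalid - missing required field 'customer_id'


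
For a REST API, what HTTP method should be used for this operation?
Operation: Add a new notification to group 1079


GET = read, POST = create, PUT = update/replace, DELETE = remove
This operation is a create.
POST


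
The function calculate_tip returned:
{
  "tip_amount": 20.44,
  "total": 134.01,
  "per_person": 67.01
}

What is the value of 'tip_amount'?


20.44


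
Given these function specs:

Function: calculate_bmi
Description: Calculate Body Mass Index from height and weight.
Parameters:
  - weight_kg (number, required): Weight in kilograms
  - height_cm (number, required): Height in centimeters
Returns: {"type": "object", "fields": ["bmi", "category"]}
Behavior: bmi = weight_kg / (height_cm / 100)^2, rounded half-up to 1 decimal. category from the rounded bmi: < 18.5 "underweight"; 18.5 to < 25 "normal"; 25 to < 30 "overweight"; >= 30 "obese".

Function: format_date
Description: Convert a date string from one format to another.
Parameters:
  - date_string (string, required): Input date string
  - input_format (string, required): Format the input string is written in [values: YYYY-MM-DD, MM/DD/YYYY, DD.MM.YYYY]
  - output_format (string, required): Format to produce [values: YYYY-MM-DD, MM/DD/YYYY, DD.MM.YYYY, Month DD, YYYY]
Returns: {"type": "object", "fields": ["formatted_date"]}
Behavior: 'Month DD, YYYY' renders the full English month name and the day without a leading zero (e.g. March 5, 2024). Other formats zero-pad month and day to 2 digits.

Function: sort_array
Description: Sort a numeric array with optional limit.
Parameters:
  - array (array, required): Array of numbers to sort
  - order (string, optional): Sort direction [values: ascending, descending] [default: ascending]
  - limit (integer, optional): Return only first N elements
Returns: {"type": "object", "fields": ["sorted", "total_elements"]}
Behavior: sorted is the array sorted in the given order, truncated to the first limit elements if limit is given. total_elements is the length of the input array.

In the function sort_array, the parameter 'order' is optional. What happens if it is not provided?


The sort_array spec declares:
  - order (string, optional): Sort direction [values: ascending, descending] [default: ascending]
It defaults to ascending


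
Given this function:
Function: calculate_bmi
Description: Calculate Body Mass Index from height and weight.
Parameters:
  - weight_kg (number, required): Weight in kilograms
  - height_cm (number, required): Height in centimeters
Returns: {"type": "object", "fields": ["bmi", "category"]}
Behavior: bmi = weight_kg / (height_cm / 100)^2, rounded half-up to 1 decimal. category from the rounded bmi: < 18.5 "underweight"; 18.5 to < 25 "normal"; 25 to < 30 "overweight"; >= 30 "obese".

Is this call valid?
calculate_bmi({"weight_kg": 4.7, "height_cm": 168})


Checking all required parameters present and types match... All valid.
Valid


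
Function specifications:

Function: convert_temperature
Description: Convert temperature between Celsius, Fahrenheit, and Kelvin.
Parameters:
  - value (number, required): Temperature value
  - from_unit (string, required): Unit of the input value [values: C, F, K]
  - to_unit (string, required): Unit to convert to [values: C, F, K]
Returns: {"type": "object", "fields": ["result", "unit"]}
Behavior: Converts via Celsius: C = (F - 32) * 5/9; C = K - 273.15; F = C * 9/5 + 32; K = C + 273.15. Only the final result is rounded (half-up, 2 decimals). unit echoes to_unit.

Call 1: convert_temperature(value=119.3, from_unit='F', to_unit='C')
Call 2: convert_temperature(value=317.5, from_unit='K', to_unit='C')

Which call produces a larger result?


Call 1:
  To C: (119.3 - 32) * 5/9 = 48.5
  Target is C: 48.5
  Round to 2 decimals: 48.5
  -> 48.5 C
Call 2:
  To C: 317.5 - 273.15 = 44.35
  Target is C: 44.35
  Round to 2 decimals: 44.35
  -> 44.35 C
Call 1 (48.5 C)


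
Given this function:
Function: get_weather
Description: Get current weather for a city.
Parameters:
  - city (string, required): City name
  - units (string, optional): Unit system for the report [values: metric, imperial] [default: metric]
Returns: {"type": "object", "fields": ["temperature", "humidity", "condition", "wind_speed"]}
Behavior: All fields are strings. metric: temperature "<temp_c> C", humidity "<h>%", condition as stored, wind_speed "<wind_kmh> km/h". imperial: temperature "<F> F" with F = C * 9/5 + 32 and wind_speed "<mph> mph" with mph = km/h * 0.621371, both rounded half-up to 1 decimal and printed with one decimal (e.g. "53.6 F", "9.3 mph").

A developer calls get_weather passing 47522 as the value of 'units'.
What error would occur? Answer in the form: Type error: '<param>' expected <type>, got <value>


Spec: 'units' is declared as string; 47522 is an integer.
Type error: 'units' expected string, got 47522


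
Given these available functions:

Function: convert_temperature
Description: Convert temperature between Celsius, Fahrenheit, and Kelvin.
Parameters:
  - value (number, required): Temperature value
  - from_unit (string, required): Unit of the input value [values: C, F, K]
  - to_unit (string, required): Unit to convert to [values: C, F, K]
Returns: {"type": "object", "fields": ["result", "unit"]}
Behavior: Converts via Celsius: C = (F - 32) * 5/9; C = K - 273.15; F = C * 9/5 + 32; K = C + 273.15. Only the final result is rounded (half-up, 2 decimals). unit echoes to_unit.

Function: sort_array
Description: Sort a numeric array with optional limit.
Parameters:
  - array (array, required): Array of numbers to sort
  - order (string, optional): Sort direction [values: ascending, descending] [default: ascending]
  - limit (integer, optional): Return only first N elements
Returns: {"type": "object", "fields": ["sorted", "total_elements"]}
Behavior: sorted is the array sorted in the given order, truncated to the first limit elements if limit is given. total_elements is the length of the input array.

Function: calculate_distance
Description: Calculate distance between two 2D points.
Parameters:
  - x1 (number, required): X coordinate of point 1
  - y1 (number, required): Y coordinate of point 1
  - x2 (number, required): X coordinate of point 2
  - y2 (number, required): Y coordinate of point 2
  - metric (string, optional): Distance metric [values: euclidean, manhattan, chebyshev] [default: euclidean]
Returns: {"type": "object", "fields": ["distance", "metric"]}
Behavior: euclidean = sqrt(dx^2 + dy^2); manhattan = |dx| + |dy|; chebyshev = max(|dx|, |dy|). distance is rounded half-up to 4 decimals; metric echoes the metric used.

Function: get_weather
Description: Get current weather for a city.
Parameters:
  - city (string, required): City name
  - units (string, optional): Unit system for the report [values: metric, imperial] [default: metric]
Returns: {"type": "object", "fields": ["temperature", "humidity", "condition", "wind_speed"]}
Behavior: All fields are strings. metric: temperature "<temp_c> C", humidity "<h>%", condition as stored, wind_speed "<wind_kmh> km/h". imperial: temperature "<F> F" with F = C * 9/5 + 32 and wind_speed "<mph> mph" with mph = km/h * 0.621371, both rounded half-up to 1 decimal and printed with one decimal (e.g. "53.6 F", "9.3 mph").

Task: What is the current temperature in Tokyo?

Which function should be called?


The task needs a function whose description is: Get current weather for a city.
get_weather


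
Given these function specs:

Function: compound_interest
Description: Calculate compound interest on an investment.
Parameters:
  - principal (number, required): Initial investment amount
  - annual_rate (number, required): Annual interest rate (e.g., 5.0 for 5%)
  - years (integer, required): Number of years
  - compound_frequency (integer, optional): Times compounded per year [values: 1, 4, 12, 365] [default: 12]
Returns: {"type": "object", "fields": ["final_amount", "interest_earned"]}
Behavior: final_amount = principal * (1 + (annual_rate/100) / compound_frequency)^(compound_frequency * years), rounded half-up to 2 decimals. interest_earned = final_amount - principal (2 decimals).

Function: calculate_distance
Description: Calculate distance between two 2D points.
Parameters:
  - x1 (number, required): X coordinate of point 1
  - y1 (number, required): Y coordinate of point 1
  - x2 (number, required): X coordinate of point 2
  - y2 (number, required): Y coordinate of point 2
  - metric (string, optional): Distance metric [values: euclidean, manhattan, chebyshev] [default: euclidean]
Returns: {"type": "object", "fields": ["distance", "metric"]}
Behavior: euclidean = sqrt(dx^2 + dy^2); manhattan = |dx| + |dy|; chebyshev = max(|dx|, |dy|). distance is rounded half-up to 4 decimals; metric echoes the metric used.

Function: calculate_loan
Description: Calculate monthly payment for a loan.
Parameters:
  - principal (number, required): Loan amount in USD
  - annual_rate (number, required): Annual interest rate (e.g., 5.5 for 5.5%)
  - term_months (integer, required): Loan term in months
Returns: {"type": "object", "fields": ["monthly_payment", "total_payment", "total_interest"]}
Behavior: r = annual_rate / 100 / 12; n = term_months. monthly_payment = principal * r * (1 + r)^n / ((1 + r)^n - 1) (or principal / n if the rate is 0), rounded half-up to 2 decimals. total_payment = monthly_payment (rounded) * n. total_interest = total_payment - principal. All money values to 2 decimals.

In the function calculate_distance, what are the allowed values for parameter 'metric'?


The calculate_distance spec declares:
  - metric (string, optional): Distance metric [values: euclidean, manhattan, chebyshev] [default: euclidean]
Allowed values:
euclidean, manhattan, chebyshev


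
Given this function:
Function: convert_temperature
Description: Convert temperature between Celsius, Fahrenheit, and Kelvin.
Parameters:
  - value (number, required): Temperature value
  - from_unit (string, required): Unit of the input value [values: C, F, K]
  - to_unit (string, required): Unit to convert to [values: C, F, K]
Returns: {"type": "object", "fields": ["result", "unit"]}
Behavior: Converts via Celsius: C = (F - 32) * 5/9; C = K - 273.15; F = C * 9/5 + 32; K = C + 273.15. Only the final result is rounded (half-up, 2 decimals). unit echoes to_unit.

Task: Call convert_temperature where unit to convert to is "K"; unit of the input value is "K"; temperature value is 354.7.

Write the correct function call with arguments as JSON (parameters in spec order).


Mapping each described value to its parameter name:
  'Unit to convert to' -> to_unit = "K"
  'Unit of the input value' -> from_unit = "K"
  'Temperature value' -> value = 354.7
convert_temperature({"value": 354.7, "from_unit": "K", "to_unit": "K"})


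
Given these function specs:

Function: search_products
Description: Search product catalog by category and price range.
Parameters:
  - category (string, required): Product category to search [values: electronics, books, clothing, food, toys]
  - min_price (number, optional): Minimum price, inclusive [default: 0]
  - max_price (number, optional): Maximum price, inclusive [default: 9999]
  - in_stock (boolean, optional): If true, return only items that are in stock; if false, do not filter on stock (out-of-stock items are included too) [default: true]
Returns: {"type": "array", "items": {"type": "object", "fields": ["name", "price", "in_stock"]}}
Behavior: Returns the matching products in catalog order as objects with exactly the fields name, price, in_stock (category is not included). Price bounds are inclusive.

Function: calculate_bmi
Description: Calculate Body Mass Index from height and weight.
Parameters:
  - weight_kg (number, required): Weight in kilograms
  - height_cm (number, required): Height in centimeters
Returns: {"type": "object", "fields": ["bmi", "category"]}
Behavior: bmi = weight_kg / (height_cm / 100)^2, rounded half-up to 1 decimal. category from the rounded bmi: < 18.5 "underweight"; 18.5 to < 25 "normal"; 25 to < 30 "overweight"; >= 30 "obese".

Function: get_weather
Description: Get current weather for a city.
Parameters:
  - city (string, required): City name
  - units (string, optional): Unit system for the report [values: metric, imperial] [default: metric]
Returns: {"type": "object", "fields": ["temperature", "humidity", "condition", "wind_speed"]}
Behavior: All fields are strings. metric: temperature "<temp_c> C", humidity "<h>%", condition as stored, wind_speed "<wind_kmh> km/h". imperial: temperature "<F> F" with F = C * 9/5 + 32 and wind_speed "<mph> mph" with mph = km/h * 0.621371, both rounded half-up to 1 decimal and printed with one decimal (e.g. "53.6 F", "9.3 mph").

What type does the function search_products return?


The search_products spec declares Returns: {"type": "array", "items": {"type": "object", "fields": ["name", "price", "in_stock"]}}
Type:
array


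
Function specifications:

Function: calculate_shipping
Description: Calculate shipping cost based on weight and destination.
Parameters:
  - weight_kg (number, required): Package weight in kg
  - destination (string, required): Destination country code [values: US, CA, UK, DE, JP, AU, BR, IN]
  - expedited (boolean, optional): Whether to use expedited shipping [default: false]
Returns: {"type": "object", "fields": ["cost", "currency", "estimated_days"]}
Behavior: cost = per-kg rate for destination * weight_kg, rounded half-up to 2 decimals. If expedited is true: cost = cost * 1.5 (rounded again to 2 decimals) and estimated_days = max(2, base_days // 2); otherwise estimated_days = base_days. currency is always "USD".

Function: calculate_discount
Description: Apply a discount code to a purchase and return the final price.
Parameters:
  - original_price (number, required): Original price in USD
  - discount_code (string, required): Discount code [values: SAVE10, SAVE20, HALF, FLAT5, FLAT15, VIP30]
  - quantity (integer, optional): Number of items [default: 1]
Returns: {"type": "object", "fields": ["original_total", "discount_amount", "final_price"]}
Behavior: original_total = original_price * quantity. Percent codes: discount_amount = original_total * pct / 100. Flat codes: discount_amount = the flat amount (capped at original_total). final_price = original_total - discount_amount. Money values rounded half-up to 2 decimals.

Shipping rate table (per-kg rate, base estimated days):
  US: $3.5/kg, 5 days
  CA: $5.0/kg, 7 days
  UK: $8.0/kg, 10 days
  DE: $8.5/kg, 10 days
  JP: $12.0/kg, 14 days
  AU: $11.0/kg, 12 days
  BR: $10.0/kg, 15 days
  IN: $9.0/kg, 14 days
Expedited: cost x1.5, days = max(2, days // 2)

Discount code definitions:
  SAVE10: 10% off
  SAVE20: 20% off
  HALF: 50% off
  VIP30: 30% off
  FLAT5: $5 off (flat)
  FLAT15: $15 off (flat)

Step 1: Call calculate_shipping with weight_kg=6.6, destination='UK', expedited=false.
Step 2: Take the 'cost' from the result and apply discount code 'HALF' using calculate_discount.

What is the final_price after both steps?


Step 1: calculate_shipping(weight_kg=6.6, destination=UK, expedited=false)
  Rate for UK: $8.0/kg, base 10 days
  cost = 8.0 * 6.6 = 52.8 -> 52.80
  expedited not set/false: estimated_days = 10
  -> cost = 52.80 USD
Step 2: calculate_discount(original_price=52.8, discount_code=HALF, quantity=1)
  original_total = 52.8 * 1 = 52.80
  HALF = 50% off: discount_amount = 52.80 * 50/100 = 26.4 -> 26.40
  final_price = 52.80 - 26.40 = 26.40
  -> final_price = 26.40
$26.40


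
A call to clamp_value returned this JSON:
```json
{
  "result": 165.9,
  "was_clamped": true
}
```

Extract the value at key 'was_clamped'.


true


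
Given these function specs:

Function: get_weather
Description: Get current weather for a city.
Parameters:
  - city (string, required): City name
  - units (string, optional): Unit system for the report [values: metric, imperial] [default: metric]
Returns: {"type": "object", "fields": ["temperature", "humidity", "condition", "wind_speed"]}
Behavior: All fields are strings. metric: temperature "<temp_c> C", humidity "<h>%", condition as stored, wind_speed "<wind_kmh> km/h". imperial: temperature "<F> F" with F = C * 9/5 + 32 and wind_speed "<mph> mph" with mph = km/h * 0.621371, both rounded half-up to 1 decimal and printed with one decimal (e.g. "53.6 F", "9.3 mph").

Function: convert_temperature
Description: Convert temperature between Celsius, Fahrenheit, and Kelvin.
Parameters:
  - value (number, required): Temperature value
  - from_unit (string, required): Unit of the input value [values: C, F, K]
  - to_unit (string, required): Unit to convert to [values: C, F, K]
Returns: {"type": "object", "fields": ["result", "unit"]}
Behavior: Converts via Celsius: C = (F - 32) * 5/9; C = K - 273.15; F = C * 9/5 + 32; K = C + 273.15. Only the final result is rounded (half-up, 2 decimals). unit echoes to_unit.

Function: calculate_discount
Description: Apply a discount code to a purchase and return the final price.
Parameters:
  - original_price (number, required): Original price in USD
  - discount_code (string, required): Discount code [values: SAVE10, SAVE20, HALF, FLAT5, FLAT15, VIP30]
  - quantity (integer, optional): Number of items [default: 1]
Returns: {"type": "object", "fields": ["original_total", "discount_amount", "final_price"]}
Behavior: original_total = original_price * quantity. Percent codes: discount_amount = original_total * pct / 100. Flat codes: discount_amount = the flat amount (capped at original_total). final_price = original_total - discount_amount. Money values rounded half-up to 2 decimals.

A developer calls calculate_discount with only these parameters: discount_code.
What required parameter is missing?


Required parameters: original_price, discount_code
Provided: discount_code
Missing: original_price
original_price


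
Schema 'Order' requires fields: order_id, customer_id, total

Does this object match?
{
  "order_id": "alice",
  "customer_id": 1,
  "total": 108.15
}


Checking required fields... All present.
Valid - all required fields present


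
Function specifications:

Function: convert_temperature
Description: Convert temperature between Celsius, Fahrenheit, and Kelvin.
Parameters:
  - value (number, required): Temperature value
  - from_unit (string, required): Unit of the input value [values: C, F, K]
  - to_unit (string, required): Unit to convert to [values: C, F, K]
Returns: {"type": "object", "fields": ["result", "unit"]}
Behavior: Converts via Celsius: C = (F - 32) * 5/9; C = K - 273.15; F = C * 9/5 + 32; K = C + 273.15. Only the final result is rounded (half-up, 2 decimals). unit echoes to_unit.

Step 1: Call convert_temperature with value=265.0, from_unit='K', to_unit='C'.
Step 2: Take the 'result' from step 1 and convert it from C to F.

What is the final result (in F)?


Step 1: convert_temperature(value=265.0, from_unit=K, to_unit=C)
  To C: 265 - 273.15 = -8.15
  Target is C: -8.15
  Round to 2 decimals: -8.15
  -> result = -8.15 C
Step 2: convert_temperature(value=-8.15, from_unit=C, to_unit=F)
  Input already in C: -8.15
  To F: -8.15 * 9/5 + 32 = 17.33
  Round to 2 decimals: 17.33
  -> result = 17.33 F
17.33 F


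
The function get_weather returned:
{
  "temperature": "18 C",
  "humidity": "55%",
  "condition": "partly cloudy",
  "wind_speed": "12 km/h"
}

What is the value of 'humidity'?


55%


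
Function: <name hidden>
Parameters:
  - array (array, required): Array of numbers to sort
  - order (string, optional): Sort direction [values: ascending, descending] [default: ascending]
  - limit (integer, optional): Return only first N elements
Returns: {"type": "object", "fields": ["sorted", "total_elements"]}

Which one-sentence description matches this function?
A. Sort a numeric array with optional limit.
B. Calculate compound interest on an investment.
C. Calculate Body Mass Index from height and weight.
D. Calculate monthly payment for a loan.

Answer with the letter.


Parameters array, order, limit and return ["sorted", "total_elements"] fit: Sort a numeric array with optional limit.
A


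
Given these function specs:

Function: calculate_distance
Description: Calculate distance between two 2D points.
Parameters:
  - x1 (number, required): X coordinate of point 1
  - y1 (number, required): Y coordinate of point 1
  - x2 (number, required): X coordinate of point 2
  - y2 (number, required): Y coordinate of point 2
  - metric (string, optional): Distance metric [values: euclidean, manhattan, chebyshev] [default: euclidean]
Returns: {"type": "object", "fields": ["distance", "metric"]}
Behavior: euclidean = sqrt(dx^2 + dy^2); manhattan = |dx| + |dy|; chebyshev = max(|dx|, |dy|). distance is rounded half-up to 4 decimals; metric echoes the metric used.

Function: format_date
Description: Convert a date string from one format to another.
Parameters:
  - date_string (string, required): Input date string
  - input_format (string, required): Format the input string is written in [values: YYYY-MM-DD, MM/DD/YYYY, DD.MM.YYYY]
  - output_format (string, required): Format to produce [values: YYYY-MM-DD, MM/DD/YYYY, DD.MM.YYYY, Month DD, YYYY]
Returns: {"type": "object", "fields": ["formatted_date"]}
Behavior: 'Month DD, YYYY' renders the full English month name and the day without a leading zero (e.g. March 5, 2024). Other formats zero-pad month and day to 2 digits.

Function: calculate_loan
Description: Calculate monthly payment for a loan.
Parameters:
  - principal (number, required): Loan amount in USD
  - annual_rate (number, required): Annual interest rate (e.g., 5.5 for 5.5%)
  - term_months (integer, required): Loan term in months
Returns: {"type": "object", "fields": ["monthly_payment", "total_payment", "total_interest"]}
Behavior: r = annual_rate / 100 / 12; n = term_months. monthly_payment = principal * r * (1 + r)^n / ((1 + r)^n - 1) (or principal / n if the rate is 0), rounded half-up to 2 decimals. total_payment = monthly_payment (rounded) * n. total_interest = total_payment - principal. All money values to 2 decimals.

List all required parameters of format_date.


Parameters of format_date and their required/optional flag:
  date_string: required
  input_format: required
  output_format: required
date_string, input_format, output_format


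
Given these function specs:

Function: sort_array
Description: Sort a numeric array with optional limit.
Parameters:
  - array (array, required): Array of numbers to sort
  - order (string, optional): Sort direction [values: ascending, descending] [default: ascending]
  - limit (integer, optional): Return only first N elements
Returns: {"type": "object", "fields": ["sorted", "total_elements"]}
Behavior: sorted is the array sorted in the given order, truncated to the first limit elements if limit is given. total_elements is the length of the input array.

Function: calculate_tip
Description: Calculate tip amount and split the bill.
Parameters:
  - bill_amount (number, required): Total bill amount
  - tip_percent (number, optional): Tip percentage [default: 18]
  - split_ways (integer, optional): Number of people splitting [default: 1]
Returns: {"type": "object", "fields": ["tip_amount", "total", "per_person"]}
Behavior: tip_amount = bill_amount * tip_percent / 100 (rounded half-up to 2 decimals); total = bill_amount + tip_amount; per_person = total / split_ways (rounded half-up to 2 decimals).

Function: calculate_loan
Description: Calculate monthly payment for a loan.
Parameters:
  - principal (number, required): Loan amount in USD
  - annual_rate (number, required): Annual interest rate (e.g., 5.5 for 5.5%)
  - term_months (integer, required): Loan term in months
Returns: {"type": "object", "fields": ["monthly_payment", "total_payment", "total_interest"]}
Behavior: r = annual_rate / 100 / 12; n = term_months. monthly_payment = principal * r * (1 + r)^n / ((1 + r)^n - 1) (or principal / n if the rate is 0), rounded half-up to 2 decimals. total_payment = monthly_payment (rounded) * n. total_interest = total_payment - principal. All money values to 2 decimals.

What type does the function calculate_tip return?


The calculate_tip spec declares Returns: {"type": "object", "fields": ["tip_amount", "total", "per_person"]}
Type:
object


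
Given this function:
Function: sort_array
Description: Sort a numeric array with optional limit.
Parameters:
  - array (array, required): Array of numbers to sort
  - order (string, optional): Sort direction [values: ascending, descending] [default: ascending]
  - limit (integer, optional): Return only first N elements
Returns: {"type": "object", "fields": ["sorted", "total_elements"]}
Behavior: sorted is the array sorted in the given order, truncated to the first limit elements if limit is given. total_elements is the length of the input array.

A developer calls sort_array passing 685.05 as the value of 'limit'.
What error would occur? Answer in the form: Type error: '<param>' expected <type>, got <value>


Spec: 'limit' is declared as integer; 685.05 is a non-integer number.
Type error: 'limit' expected integer, got 685.05


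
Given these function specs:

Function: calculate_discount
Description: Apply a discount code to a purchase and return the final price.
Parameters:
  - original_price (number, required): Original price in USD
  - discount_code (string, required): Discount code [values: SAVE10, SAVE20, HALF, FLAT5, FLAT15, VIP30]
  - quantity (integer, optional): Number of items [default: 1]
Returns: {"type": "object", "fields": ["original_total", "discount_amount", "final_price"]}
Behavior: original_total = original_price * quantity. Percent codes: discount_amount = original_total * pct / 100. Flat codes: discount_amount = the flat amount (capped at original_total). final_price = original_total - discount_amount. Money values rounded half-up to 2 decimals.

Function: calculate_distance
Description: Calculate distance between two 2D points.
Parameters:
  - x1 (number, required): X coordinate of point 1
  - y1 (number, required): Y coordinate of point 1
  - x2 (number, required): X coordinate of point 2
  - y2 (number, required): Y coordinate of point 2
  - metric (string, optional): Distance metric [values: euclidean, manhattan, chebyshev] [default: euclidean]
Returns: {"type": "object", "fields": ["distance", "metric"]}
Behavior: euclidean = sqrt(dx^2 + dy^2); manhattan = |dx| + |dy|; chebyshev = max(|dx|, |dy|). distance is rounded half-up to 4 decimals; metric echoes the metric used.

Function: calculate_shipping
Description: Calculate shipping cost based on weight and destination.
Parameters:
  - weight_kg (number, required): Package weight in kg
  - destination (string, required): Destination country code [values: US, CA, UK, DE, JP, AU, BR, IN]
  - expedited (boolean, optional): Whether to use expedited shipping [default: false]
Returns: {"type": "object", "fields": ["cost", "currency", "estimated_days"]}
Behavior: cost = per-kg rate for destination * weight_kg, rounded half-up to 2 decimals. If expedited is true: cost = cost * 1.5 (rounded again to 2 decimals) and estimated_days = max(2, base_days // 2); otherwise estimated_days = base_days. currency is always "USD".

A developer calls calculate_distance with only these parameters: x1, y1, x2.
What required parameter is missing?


Required parameters: x1, y1, x2, y2
Provided: x1, y1, x2
Missing: y2
y2


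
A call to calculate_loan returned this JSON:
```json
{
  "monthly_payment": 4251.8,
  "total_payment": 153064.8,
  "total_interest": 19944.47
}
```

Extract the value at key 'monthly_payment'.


4251.8


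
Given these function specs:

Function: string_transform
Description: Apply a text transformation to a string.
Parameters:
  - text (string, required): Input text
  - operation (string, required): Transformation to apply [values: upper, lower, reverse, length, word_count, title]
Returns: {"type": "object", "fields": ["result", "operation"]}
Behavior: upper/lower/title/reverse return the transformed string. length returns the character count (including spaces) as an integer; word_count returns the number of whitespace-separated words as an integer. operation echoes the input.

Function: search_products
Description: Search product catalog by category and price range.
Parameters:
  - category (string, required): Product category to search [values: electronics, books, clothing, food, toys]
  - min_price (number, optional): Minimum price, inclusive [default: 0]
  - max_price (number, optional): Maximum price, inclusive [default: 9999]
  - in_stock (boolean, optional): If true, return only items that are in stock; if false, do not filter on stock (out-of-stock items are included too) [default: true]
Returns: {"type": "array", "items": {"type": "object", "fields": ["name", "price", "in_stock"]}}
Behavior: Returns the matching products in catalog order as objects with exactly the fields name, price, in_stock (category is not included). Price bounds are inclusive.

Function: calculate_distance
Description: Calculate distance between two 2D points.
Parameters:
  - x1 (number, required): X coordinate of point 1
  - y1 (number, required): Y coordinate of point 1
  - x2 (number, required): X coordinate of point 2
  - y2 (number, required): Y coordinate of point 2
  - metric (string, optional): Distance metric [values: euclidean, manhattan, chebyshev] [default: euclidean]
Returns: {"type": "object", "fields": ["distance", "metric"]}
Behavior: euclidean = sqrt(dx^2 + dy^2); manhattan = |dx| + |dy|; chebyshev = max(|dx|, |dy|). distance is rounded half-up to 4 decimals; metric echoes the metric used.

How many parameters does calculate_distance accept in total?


Parameters of calculate_distance: x1 (required), y1 (required), x2 (required), y2 (required), metric (optional)
Total:
5


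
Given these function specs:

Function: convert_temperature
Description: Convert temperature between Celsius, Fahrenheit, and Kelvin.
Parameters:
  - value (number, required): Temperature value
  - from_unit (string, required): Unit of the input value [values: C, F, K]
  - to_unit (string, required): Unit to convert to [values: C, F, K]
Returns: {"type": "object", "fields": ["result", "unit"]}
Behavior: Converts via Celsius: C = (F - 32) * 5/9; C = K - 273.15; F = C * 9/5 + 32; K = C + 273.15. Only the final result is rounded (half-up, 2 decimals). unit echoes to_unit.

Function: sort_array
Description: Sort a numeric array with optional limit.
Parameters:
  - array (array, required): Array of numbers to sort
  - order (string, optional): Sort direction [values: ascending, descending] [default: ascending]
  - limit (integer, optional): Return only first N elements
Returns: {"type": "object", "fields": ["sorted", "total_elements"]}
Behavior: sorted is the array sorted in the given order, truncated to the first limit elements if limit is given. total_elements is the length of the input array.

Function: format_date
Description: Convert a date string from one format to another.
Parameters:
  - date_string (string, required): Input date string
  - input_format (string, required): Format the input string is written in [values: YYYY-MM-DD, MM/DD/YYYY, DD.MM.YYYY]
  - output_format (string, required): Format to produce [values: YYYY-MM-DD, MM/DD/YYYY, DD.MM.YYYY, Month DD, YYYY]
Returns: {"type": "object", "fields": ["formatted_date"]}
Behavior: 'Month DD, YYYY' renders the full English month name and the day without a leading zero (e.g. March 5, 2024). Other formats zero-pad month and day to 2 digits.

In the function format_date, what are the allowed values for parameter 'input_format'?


The format_date spec declares:
  - input_format (string, required): Format the input string is written in [values: YYYY-MM-DD, MM/DD/YYYY, DD.MM.YYYY]
Allowed values:
YYYY-MM-DD, MM/DD/YYYY, DD.MM.YYYY


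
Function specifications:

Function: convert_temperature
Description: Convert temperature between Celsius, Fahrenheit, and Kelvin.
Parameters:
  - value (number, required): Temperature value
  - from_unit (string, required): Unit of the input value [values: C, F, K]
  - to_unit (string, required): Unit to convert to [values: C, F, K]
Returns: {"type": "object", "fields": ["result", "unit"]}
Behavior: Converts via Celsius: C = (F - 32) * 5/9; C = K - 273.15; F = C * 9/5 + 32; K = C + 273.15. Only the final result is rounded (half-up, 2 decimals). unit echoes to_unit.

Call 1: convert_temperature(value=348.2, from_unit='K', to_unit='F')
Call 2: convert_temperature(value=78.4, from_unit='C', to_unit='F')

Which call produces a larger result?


Call 1:
  To C: 348.2 - 273.15 = 75.05
  To F: 75.05 * 9/5 + 32 = 167.09
  Round to 2 decimals: 167.09
  -> 167.09 F
Call 2:
  Input already in C: 78.4
  To F: 78.4 * 9/5 + 32 = 173.12
  Round to 2 decimals: 173.12
  -> 173.12 F
Call 2 (173.12 F)


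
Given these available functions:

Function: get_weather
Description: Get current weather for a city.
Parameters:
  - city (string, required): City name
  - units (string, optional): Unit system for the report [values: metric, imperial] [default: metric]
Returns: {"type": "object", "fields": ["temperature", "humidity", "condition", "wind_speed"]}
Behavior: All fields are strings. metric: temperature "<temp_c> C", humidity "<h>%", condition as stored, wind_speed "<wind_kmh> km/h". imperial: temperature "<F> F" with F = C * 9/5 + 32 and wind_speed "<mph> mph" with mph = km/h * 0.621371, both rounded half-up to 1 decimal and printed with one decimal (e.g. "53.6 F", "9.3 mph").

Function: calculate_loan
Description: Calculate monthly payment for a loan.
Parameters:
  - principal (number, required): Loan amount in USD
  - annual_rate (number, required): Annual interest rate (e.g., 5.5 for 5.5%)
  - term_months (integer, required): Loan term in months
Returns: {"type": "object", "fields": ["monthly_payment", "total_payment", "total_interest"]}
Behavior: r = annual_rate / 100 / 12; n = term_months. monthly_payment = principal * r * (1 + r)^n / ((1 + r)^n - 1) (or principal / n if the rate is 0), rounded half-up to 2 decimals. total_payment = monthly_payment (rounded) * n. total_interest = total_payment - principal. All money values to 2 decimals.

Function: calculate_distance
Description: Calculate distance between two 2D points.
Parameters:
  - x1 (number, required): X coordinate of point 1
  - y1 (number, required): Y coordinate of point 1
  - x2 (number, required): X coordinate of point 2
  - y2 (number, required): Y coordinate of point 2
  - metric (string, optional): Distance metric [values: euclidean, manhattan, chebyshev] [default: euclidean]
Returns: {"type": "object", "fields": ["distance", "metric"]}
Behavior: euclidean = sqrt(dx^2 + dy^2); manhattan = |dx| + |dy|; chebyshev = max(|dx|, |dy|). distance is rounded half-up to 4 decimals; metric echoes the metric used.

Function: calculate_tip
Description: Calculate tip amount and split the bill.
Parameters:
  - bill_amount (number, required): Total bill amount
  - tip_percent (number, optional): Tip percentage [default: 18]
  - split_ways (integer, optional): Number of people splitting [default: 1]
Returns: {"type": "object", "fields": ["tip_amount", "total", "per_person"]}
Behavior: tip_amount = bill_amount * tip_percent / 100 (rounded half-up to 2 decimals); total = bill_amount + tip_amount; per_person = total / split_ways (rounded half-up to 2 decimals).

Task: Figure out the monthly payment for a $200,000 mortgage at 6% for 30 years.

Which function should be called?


The task needs a function whose description is: Calculate monthly payment for a loan.
calculate_loan


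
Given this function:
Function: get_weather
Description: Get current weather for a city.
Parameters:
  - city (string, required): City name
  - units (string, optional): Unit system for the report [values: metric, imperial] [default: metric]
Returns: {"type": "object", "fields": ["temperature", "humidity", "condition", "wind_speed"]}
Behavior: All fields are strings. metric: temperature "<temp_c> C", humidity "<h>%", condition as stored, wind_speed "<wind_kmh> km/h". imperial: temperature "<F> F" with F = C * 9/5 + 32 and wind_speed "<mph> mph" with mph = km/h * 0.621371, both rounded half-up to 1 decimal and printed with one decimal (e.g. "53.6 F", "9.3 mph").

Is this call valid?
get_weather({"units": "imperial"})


Checking required parameters...
Missing required parameter: city
Invalid - missing required parameter 'city'


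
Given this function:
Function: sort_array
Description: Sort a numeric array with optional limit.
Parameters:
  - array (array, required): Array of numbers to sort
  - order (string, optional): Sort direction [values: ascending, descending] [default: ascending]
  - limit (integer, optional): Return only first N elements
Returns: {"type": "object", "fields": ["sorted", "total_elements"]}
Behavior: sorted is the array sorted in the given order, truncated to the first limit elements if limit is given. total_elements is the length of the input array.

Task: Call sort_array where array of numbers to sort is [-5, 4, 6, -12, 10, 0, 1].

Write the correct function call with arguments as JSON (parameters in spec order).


Mapping each described value to its parameter name:
  'Array of numbers to sort' -> array = [-5, 4, 6, -12, 10, 0, 1]
sort_array({"array": [-5, 4, 6, -12, 10, 0, 1]})


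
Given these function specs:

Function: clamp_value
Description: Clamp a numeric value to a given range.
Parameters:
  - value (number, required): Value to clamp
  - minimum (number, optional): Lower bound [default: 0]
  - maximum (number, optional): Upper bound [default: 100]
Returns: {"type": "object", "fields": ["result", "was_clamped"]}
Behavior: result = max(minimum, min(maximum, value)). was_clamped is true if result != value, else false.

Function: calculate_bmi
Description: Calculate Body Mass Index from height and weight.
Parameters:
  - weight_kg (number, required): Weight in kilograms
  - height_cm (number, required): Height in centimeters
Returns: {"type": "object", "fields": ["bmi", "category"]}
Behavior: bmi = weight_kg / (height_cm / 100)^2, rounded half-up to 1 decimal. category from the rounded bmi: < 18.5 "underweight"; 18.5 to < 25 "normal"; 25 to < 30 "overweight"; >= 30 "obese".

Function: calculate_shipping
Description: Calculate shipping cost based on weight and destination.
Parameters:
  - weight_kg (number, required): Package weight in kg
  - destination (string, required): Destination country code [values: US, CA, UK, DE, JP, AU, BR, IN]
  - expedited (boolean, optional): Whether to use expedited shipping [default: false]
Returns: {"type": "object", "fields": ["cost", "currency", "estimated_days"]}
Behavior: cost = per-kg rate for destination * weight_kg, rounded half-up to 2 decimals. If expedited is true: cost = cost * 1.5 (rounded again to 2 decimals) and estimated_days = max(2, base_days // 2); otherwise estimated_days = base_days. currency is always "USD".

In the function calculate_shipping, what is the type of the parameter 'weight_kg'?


The calculate_shipping spec declares:
  - weight_kg (number, required): Package weight in kg
Type:
number


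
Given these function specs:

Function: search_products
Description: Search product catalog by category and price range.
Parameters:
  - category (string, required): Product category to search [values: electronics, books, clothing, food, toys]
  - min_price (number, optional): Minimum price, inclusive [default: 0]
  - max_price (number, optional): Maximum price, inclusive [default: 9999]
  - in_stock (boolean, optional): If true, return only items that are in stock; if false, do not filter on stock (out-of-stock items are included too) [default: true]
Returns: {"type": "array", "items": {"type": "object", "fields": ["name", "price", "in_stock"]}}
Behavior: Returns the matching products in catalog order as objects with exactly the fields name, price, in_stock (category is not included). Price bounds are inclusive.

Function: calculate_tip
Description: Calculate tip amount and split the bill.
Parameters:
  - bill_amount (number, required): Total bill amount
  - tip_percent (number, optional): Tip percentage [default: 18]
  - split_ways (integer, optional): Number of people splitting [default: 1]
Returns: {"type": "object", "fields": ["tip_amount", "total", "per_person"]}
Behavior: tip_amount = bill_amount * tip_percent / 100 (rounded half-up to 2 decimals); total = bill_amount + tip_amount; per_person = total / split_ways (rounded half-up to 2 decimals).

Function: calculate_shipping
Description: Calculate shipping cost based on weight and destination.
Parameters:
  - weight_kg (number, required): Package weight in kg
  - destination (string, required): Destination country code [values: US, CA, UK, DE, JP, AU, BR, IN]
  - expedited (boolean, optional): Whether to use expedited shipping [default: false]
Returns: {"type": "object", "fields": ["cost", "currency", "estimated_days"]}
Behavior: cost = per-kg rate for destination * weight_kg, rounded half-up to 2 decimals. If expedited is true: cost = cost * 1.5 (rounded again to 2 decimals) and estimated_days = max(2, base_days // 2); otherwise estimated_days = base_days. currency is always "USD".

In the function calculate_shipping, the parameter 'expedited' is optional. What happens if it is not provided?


The calculate_shipping spec declares:
  - expedited (boolean, optional): Whether to use expedited shipping [default: false]
It defaults to false
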